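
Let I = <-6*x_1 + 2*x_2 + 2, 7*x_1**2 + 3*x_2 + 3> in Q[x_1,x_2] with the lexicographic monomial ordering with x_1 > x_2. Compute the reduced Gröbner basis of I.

G = {x_1 - 1/3*x_2 - 1/3, x_2**2 + 41/7*x_2 + 34/7}

Buchberger's algorithm terminates because the ascending chain of leading-term ideals stabilizes.

f_1 = -6*x_1 + 2*x_2 + 2, LT = x_1.
f_2 = 7*x_1**2 + 3*x_2 + 3, LT = x_1**2.

S(f_1,f_2): lcm = x_1**2. S = -1/3*x_1*x_2 - 1/3*x_1 - 3/7*x_2 - 3/7.
  reduce S modulo (f_1, f_2):
  remainder -1/9*x_2**2 - 41/63*x_2 - 34/63 ≠ 0; add g_3 = -1/9*x_2**2 - 41/63*x_2 - 34/63 to the basis.

The other S-polynomials (S(f_1,g_3), S(f_2,g_3)) all reduce to 0 modulo the current basis, so we have a Gröbner basis.
Inter-reduce: drop elements whose leading term is divisible by another's, tail-reduce, and make monic.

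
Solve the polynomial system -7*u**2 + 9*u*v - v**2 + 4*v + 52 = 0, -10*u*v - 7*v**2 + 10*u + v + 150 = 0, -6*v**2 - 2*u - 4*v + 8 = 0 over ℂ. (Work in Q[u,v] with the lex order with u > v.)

Compute a lex Gröbner basis by Buchberger's algorithm.
f_1 = -7*u**2 + 9*u*v - v**2 + 4*v + 52, LT = u**2.
f_2 = -10*u*v + 10*u - 7*v**2 + v + 150, LT = u*v.
f_3 = -2*u - 6*v**2 - 4*v + 8, LT = u.

S(f_1,f_2): lcm = u**2*v. S = u**2 - 139/70*u*v**2 + 1/10*u*v + 15*u + 1/7*v**3 - 4/7*v**2 - 52/7*v.
  reduce S modulo (f_1, f_2, f_3):
  remainder 1073/700*v**3 - 6117/140*v**2 - 11463/175*v + 1961/35 ≠ 0; add h_4 = 1073/700*v**3 - 6117/140*v**2 - 11463/175*v + 1961/35 to the basis.

S(f_1,f_3): lcm = u**2. S = -3*u*v**2 - 23/7*u*v + 4*u + 1/7*v**2 - 4/7*v - 52/7.
  reduce S modulo (f_1, f_2, f_3, h_4):
  remainder 380694/5365*v**2 + 1806761/37555*v - 38086/203 ≠ 0; add h_5 = 380694/5365*v**2 + 1806761/37555*v - 38086/203 to the basis.

S(f_2,f_3): lcm = u*v. S = -u - 3*v**3 - 13/10*v**2 + 39/10*v - 15.
  reduce S modulo (f_1, f_2, f_3, h_4, h_5):
  remainder -348952745/5329716*v - 348952745/2664858 ≠ 0; add h_6 = -348952745/5329716*v - 348952745/2664858 to the basis.

The other S-polynomials (S(f_1,h_4), S(f_2,h_4), S(f_3,h_4), S(f_1,h_5), S(f_2,h_5), S(f_3,h_5), S(h_4,h_5), S(f_1,h_6), S(f_2,h_6), S(f_3,h_6), S(h_4,h_6), S(h_5,h_6)) all reduce to 0 modulo the current basis, so we have a Gröbner basis.
Inter-reduce: drop elements whose leading term is divisible by another's, tail-reduce, and make monic.
Reduced Gröbner basis: {u + 4, v + 2}.

From the last basis element, v + 2 = 0, so v takes values in {-2}. Each choice, substituted upward through the basis, yields the corresponding point(s) of the solution set.
  v = -2: the earlier basis element becomes u + 4 = 0, giving u = -4 — point (-4, -2).

{(-4, -2)}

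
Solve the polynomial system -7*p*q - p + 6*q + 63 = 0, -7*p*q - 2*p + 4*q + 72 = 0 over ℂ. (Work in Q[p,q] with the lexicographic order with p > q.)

Compute a lex Gröbner basis by Buchberger's algorithm.
f_1 = -7*p*q - p + 6*q + 63, LT = p*q.
f_2 = -7*p*q - 2*p + 4*q + 72, LT = p*q.

S(f_1,f_2): lcm = p*q. S = -1/7*p - 2/7*q + 9/7.
  reduce S modulo (f_1, f_2):
  remainder -1/7*p - 2/7*q + 9/7 ≠ 0; add h_3 = -1/7*p - 2/7*q + 9/7 to the basis.

S(f_1,h_3): lcm = p*q. S = 1/7*p - 2*q**2 + 57/7*q - 9.
  reduce S modulo (f_1, f_2, h_3):
  remainder -2*q**2 + 55/7*q - 54/7 ≠ 0; add h_4 = -2*q**2 + 55/7*q - 54/7 to the basis.

The other S-polynomials (S(f_2,h_3), S(f_1,h_4), S(f_2,h_4), S(h_3,h_4)) all reduce to 0 modulo the current basis, so we have a Gröbner basis.
Inter-reduce: drop elements whose leading term is divisible by another's, tail-reduce, and make monic.
Reduced Gröbner basis: {p + 2*q - 9, q**2 - 55/14*q + 27/7}.

From the last basis element, q**2 - 55/14*q + 27/7 = 0, so q takes values in {27/14, 2}. Each choice, substituted upward through the basis, yields the corresponding point(s) of the solution set.
  q = 27/14: the earlier basis element becomes p - 36/7 = 0, giving p = 36/7 — point (36/7, 27/14).
  q = 2: the earlier basis element becomes p - 5 = 0, giving p = 5 — point (5, 2).

{(36/7, 27/14), (5, 2)}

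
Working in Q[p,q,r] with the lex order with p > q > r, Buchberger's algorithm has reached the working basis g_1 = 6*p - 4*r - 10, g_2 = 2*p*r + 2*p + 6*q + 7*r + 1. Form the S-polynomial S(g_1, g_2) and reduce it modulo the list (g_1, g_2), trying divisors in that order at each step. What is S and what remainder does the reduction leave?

S(g_1, g_2) = -p - 3*q - 2/3*r**2 - 31/6*r - 1/2; remainder on division = -3*q - 2/3*r**2 - 35/6*r - 13/6.

lcm(LM(g_1), LM(g_2)) = p*r.
S = (lcm/LT(g_1))·g_1 − (lcm/LT(g_2))·g_2 = -p - 3*q - 2/3*r**2 - 31/6*r - 1/2.
Reduce S modulo (g_1, g_2) in that order:
  leading term p: subtract (-1/6)·g_1 from -p - 3*q - 2/3*r**2 - 31/6*r - 1/2 → -3*q - 2/3*r**2 - 35/6*r - 13/6
  leading term q: no divisor's leading term divides it; move -3*q to the remainder.
  leading term r**2: no divisor's leading term divides it; move -2/3*r**2 to the remainder.
  leading term r: no divisor's leading term divides it; move -35/6*r to the remainder.
  leading term 1: no divisor's leading term divides it; move -13/6 to the remainder.
The remainder -3*q - 2/3*r**2 - 35/6*r - 13/6 is nonzero, so it would be added as the next basis element.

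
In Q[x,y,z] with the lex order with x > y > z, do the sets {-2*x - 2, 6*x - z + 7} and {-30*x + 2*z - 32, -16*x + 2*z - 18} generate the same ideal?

Since reduced Gröbner bases are canonical representatives of ideals under a given ordering, it suffices to compute and compare them.
Buchberger on the first generating set:
f_1 = -2*x - 2, LT = x.
f_2 = 6*x - z + 7, LT = x.

S(f_1,f_2): lcm = x. S = 1/6*z - 1/6.
  leading term z: no divisor's leading term divides it; move 1/6*z to the remainder.
  leading term 1: no divisor's leading term divides it; move -1/6 to the remainder.
  remainder 1/6*z - 1/6 ≠ 0; add g_3 = 1/6*z - 1/6 to the basis.

S(f_1,g_3): leading monomials are coprime, so the S-polynomial reduces to 0 (Buchberger's first criterion).
S(f_2,g_3): leading monomials are coprime, so the S-polynomial reduces to 0 (Buchberger's first criterion).
Every S-polynomial of the final basis reduces to 0, so we have a Gröbner basis.
Inter-reduce: drop elements whose leading term is divisible by another's, tail-reduce, and make monic.
Reduced Gröbner basis: {x + 1, z - 1}.

Buchberger on the second generating set:
h_1 = -30*x + 2*z - 32, LT = x.
h_2 = -16*x + 2*z - 18, LT = x.

S(h_1,h_2): lcm = x. S = 7/120*z - 7/120.
  leading term z: no divisor's leading term divides it; move 7/120*z to the remainder.
  leading term 1: no divisor's leading term divides it; move -7/120 to the remainder.
  remainder 7/120*z - 7/120 ≠ 0; add k_3 = 7/120*z - 7/120 to the basis.

S(h_1,k_3): leading monomials are coprime, so the S-polynomial reduces to 0 (Buchberger's first criterion).
S(h_2,k_3): leading monomials are coprime, so the S-polynomial reduces to 0 (Buchberger's first criterion).
Every S-polynomial of the final basis reduces to 0, so we have a Gröbner basis.
Inter-reduce: drop elements whose leading term is divisible by another's, tail-reduce, and make monic.
Reduced Gröbner basis: {x + 1, z - 1}.

These coincide, so the ideals are equal.
The choice of monomial ordering does not affect the verdict — as long as both bases are computed under the same ordering, their equality decides ideal equality.

Yes, the ideals are equal.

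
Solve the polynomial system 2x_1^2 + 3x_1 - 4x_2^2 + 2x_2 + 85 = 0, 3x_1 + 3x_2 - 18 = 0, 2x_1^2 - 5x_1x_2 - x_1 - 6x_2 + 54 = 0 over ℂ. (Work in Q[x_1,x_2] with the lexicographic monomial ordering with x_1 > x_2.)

{(1, 5)}

Compute a lex Gröbner basis by Buchberger's algorithm.
f_1 = 2x_1^2 + 3x_1 - 4x_2^2 + 2x_2 + 85, LT = x_1^2.
f_2 = 3x_1 + 3x_2 - 18, LT = x_1.
f_3 = 2x_1^2 - 5x_1x_2 - x_1 - 6x_2 + 54, LT = x_1^2.

S(f_1,f_2): lcm = x_1^2. S = -x_1x_2 + 15/2x_1 - 2x_2^2 + x_2 + 85/2.
  leading term x_1x_2: subtract (-1/3x_2)·f_2 from -x_1x_2 + 15/2x_1 - 2x_2^2 + x_2 + 85/2 → 15/2x_1 - x_2^2 - 5x_2 + 85/2
  leading term x_1: subtract (5/2)·f_2 from 15/2x_1 - x_2^2 - 5x_2 + 85/2 → -x_2^2 - 25/2x_2 + 175/2
  leading term x_2^2: no divisor's leading term divides it; move -x_2^2 to the remainder.
  leading term x_2: no divisor's leading term divides it; move -25/2x_2 to the remainder.
  leading term 1: no divisor's leading term divides it; move 175/2 to the remainder.
  remainder -x_2^2 - 25/2x_2 + 175/2 ≠ 0; add h_4 = -x_2^2 - 25/2x_2 + 175/2 to the basis.

S(f_1,f_3): lcm = x_1^2. S = 5/2x_1x_2 + 2x_1 - 2x_2^2 + 4x_2 + 31/2.
  leading term x_1x_2: subtract (5/6x_2)·f_2 from 5/2x_1x_2 + 2x_1 - 2x_2^2 + 4x_2 + 31/2 → 2x_1 - 9/2x_2^2 + 19x_2 + 31/2
  leading term x_1: subtract (2/3)·f_2 from 2x_1 - 9/2x_2^2 + 19x_2 + 31/2 → -9/2x_2^2 + 17x_2 + 55/2
  leading term x_2^2: subtract (9/2)·h_4 from -9/2x_2^2 + 17x_2 + 55/2 → 293/4x_2 - 1465/4
  leading term x_2: no divisor's leading term divides it; move 293/4x_2 to the remainder.
  leading term 1: no divisor's leading term divides it; move -1465/4 to the remainder.
  remainder 293/4x_2 - 1465/4 ≠ 0; add h_5 = 293/4x_2 - 1465/4 to the basis.

S(f_2,f_3): lcm = x_1^2. S = 7/2x_1x_2 - 11/2x_1 + 3x_2 - 27.
  leading term x_1x_2: subtract (7/6x_2)·f_2 from 7/2x_1x_2 - 11/2x_1 + 3x_2 - 27 → -11/2x_1 - 7/2x_2^2 + 24x_2 - 27
  leading term x_1: subtract (-11/6)·f_2 from -11/2x_1 - 7/2x_2^2 + 24x_2 - 27 → -7/2x_2^2 + 59/2x_2 - 60
  leading term x_2^2: subtract (7/2)·h_4 from -7/2x_2^2 + 59/2x_2 - 60 → 293/4x_2 - 1465/4
  leading term x_2: subtract (1)·h_5 from 293/4x_2 - 1465/4 → 0
  remainder 0.

S(f_1,h_4): leading monomials are coprime, so the S-polynomial reduces to 0 (Buchberger's first criterion).
S(f_2,h_4): leading monomials are coprime, so the S-polynomial reduces to 0 (Buchberger's first criterion).
S(f_3,h_4): leading monomials are coprime, so the S-polynomial reduces to 0 (Buchberger's first criterion).
S(f_1,h_5): leading monomials are coprime, so the S-polynomial reduces to 0 (Buchberger's first criterion).
S(f_2,h_5): leading monomials are coprime, so the S-polynomial reduces to 0 (Buchberger's first criterion).
S(f_3,h_5): leading monomials are coprime, so the S-polynomial reduces to 0 (Buchberger's first criterion).
S(h_4,h_5): lcm = x_2^2. S = 35/2x_2 - 175/2.
  leading term x_2: subtract (70/293)·h_5 from 35/2x_2 - 175/2 → 0
  remainder 0.

Every S-polynomial of the final basis reduces to 0, so we have a Gröbner basis.
Inter-reduce: drop elements whose leading term is divisible by another's, tail-reduce, and make monic.
Reduced Gröbner basis: {x_1 - 1, x_2 - 5}.

From the last basis element, x_2 - 5 = 0, so x_2 takes values in {5}. Each choice, substituted upward through the basis, yields the corresponding point(s) of the solution set.
  x_2 = 5: the earlier basis element becomes x_1 - 1 = 0, giving x_1 = 1 — point (1, 5).
Check: every point annihilates each of the original generators.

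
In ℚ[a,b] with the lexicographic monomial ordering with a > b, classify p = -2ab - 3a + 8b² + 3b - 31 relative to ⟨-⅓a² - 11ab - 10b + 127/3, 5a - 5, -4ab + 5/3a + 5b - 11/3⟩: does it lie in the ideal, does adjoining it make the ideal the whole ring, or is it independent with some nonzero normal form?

First compute the reduced Gröbner basis of I by Buchberger's algorithm.
f_1 = -⅓a² - 11ab - 10b + 127/3, LT = a².
f_2 = 5a - 5, LT = a.
f_3 = -4ab + 5/3a + 5b - 11/3, LT = ab.

S(f_1,f_2): lcm = a². S = 33ab + a + 30b - 127.
  leading term ab: subtract (33/5b)·f_2 from 33ab + a + 30b - 127 → a + 63b - 127
  leading term a: subtract (⅕)·f_2 from a + 63b - 127 → 63b - 126
  leading term b: no divisor's leading term divides it; move 63b to the remainder.
  leading term 1: no divisor's leading term divides it; move -126 to the remainder.
  remainder 63b - 126 ≠ 0; add h_4 = 63b - 126 to the basis.

The other S-polynomials (S(f_1,f_3), S(f_2,f_3), S(f_1,h_4), S(f_2,h_4), S(f_3,h_4)) all reduce to 0 modulo the current basis, so we have a Gröbner basis.
Inter-reduce: drop elements whose leading term is divisible by another's, tail-reduce, and make monic.
Reduced Gröbner basis: {a - 1, b - 2}.
Label its elements g_1 = a - 1, g_2 = b - 2.

Reduce p = -2ab - 3a + 8b² + 3b - 31 modulo G:
  leading term ab: subtract (-2b)·g_1 from -2ab - 3a + 8b² + 3b - 31 → -3a + 8b² + b - 31
  leading term a: subtract (-3)·g_1 from -3a + 8b² + b - 31 → 8b² + b - 34
  leading term b²: subtract (8b)·g_2 from 8b² + b - 34 → 17b - 34
  leading term b: subtract (17)·g_2 from 17b - 34 → 0
  normal form = 0.
Since the normal form is 0, p ∈ I.

Ideal membership is decidable via reduction modulo a Gröbner basis.

-2ab - 3a + 8b² + 3b - 31 lies in I (it reduces to 0).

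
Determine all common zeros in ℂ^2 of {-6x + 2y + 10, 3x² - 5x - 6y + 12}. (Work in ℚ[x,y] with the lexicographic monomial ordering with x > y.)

{(3, 4), (14/3, 9)}

Compute a lex Gröbner basis by Buchberger's algorithm.
f_1 = -6x + 2y + 10, LT = x.
f_2 = 3x² - 5x - 6y + 12, LT = x².

S(f_1,f_2): lcm = x². S = -⅓xy + 2y - 4.
  leading term xy: subtract (1/18y)·f_1 from -⅓xy + 2y - 4 → -1/9y² + 13/9y - 4
  leading term y²: no divisor's leading term divides it; move -1/9y² to the remainder.
  leading term y: no divisor's leading term divides it; move 13/9y to the remainder.
  leading term 1: no divisor's leading term divides it; move -4 to the remainder.
  remainder -1/9y² + 13/9y - 4 ≠ 0; add h_3 = -1/9y² + 13/9y - 4 to the basis.

S(f_1,h_3): leading monomials are coprime, so the S-polynomial reduces to 0 (Buchberger's first criterion).
S(f_2,h_3): leading monomials are coprime, so the S-polynomial reduces to 0 (Buchberger's first criterion).
Every S-polynomial of the final basis reduces to 0, so we have a Gröbner basis.
Inter-reduce: drop elements whose leading term is divisible by another's, tail-reduce, and make monic.
Reduced Gröbner basis: {x - ⅓y - 5/3, y² - 13y + 36}.

The lex basis is triangular: the last element involves only y. Solving y² - 13y + 36 = 0 gives y ∈ {4, 9}; substituting each value into the earlier elements determines the remaining variables.
  y = 4: the earlier basis element becomes x - 3 = 0, giving x = 3 — point (3, 4).
  y = 9: the earlier basis element becomes x - 14/3 = 0, giving x = 14/3 — point (14/3, 9).
Check: every point annihilates each of the original generators.
A lex Gröbner basis triangularizes the system, enabling back-substitution.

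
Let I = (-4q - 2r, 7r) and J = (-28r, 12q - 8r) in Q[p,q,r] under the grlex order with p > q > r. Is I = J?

Yes, the ideals are equal.

For a fixed monomial order, each ideal has a unique reduced Gröbner basis; comparing bases decides equality.
Buchberger on the first generating set:
f_1 = -4q - 2r, LT = q.
f_2 = 7r, LT = r.

The S-polynomials (S(f_1,f_2)) all reduce to 0 modulo the current basis, so we have a Gröbner basis.
Inter-reduce: drop elements whose leading term is divisible by another's, tail-reduce, and make monic.
Reduced Gröbner basis: {q, r}.

Buchberger on the second generating set:
h_1 = -28r, LT = r.
h_2 = 12q - 8r, LT = q.

The S-polynomials (S(h_1,h_2)) all reduce to 0 modulo the current basis, so we have a Gröbner basis.
Inter-reduce: drop elements whose leading term is divisible by another's, tail-reduce, and make monic.
Reduced Gröbner basis: {q, r}.

The two bases agree; hence the ideals are identical.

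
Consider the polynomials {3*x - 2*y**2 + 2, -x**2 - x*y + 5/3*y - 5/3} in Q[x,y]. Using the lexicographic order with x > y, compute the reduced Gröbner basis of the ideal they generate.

G = {x - 2/3*y**2 + 2/3, y**4 + 3/2*y**3 - 2*y**2 - 21/4*y + 19/4}

f_1 = 3*x - 2*y**2 + 2, LT = x.
f_2 = -x**2 - x*y + 5/3*y - 5/3, LT = x**2.

S(f_1,f_2): lcm = x**2. S = -2/3*x*y**2 - x*y + 2/3*x + 5/3*y - 5/3.
  leading term x*y**2: subtract (-2/9*y**2)·f_1 from -2/3*x*y**2 - x*y + 2/3*x + 5/3*y - 5/3 → -x*y + 2/3*x - 4/9*y**4 + 4/9*y**2 + 5/3*y - 5/3
  leading term x*y: subtract (-1/3*y)·f_1 from -x*y + 2/3*x - 4/9*y**4 + 4/9*y**2 + 5/3*y - 5/3 → 2/3*x - 4/9*y**4 - 2/3*y**3 + 4/9*y**2 + 7/3*y - 5/3
  leading term x: subtract (2/9)·f_1 from 2/3*x - 4/9*y**4 - 2/3*y**3 + 4/9*y**2 + 7/3*y - 5/3 → -4/9*y**4 - 2/3*y**3 + 8/9*y**2 + 7/3*y - 19/9
  leading term y**4: no divisor's leading term divides it; move -4/9*y**4 to the remainder.
  leading term y**3: no divisor's leading term divides it; move -2/3*y**3 to the remainder.
  leading term y**2: no divisor's leading term divides it; move 8/9*y**2 to the remainder.
  leading term y: no divisor's leading term divides it; move 7/3*y to the remainder.
  leading term 1: no divisor's leading term divides it; move -19/9 to the remainder.
  remainder -4/9*y**4 - 2/3*y**3 + 8/9*y**2 + 7/3*y - 19/9 ≠ 0; add g_3 = -4/9*y**4 - 2/3*y**3 + 8/9*y**2 + 7/3*y - 19/9 to the basis.

The other S-polynomials (S(f_1,g_3), S(f_2,g_3)) all reduce to 0 modulo the current basis, so we have a Gröbner basis.
Inter-reduce: drop elements whose leading term is divisible by another's, tail-reduce, and make monic.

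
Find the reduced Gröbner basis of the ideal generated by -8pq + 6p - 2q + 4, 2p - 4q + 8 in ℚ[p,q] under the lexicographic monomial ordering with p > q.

G = {p - 2q + 4, q² - 21/8q + 5/4}

f_1 = -8pq + 6p - 2q + 4, LT = pq.
f_2 = 2p - 4q + 8, LT = p.

S(f_1,f_2): lcm = pq. S = -¾p + 2q² - 15/4q - ½.
  leading term p: subtract (-⅜)·f_2 from -¾p + 2q² - 15/4q - ½ → 2q² - 21/4q + 5/2
  leading term q²: no divisor's leading term divides it; move 2q² to the remainder.
  leading term q: no divisor's leading term divides it; move -21/4q to the remainder.
  leading term 1: no divisor's leading term divides it; move 5/2 to the remainder.
  remainder 2q² - 21/4q + 5/2 ≠ 0; add g_3 = 2q² - 21/4q + 5/2 to the basis.

The other S-polynomials (S(f_1,g_3), S(f_2,g_3)) all reduce to 0 modulo the current basis, so we have a Gröbner basis.
Inter-reduce: drop elements whose leading term is divisible by another's, tail-reduce, and make monic.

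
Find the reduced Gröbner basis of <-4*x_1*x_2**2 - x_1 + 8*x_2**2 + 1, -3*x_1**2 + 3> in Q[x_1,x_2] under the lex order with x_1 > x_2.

G = {x_1 - 12*x_2**2 - 1, x_2**4 + 1/6*x_2**2}

f_1 = -4*x_1*x_2**2 - x_1 + 8*x_2**2 + 1, LT = x_1*x_2**2.
f_2 = -3*x_1**2 + 3, LT = x_1**2.

S(f_1,f_2): lcm = x_1**2*x_2**2. S = 1/4*x_1**2 - 2*x_1*x_2**2 - 1/4*x_1 + x_2**2.
  leading term x_1**2: subtract (-1/12)·f_2 from 1/4*x_1**2 - 2*x_1*x_2**2 - 1/4*x_1 + x_2**2 → -2*x_1*x_2**2 - 1/4*x_1 + x_2**2 + 1/4
  leading term x_1*x_2**2: subtract (1/2)·f_1 from -2*x_1*x_2**2 - 1/4*x_1 + x_2**2 + 1/4 → 1/4*x_1 - 3*x_2**2 - 1/4
  leading term x_1: no divisor's leading term divides it; move 1/4*x_1 to the remainder.
  leading term x_2**2: no divisor's leading term divides it; move -3*x_2**2 to the remainder.
  leading term 1: no divisor's leading term divides it; move -1/4 to the remainder.
  remainder 1/4*x_1 - 3*x_2**2 - 1/4 ≠ 0; add g_3 = 1/4*x_1 - 3*x_2**2 - 1/4 to the basis.

S(f_1,g_3): lcm = x_1*x_2**2. S = 1/4*x_1 + 12*x_2**4 - x_2**2 - 1/4.
  leading term x_1: subtract (1)·g_3 from 1/4*x_1 + 12*x_2**4 - x_2**2 - 1/4 → 12*x_2**4 + 2*x_2**2
  leading term x_2**4: no divisor's leading term divides it; move 12*x_2**4 to the remainder.
  leading term x_2**2: no divisor's leading term divides it; move 2*x_2**2 to the remainder.
  remainder 12*x_2**4 + 2*x_2**2 ≠ 0; add g_4 = 12*x_2**4 + 2*x_2**2 to the basis.

The other S-polynomials (S(f_2,g_3), S(f_1,g_4), S(f_2,g_4), S(g_3,g_4)) all reduce to 0 modulo the current basis, so we have a Gröbner basis.
Inter-reduce: drop elements whose leading term is divisible by another's, tail-reduce, and make monic.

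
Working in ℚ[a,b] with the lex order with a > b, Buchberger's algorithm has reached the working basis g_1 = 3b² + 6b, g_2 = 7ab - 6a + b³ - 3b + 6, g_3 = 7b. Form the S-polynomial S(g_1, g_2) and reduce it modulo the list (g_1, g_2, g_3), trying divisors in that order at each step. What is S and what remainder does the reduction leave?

S(g_1, g_2) = 20/7ab - 1/7b⁴ + 3/7b² - 6/7b; remainder on division = 120/49a - 120/49.

lcm(LM(g_1), LM(g_2)) = ab².
S = (lcm/LT(g_1))·g_1 − (lcm/LT(g_2))·g_2 = 20/7ab - 1/7b⁴ + 3/7b² - 6/7b.
Reduce S modulo (g_1, g_2, g_3) in that order:
  leading term ab: subtract (20/49)·g_2 from 20/7ab - 1/7b⁴ + 3/7b² - 6/7b → 120/49a - 1/7b⁴ - 20/49b³ + 3/7b² + 18/49b - 120/49
  leading term a: no divisor's leading term divides it; move 120/49a to the remainder.
  leading term b⁴: subtract (-1/21b²)·g_1 from -1/7b⁴ - 20/49b³ + 3/7b² + 18/49b - 120/49 → -6/49b³ + 3/7b² + 18/49b - 120/49
  leading term b³: subtract (-2/49b)·g_1 from -6/49b³ + 3/7b² + 18/49b - 120/49 → 33/49b² + 18/49b - 120/49
  leading term b²: subtract (11/49)·g_1 from 33/49b² + 18/49b - 120/49 → -48/49b - 120/49
  leading term b: subtract (-48/343)·g_3 from -48/49b - 120/49 → -120/49
  leading term 1: no divisor's leading term divides it; move -120/49 to the remainder.
The remainder 120/49a - 120/49 is nonzero, so it would be added as the next basis element.
This is the inner loop of Buchberger's algorithm — each nonzero remainder becomes a new basis element.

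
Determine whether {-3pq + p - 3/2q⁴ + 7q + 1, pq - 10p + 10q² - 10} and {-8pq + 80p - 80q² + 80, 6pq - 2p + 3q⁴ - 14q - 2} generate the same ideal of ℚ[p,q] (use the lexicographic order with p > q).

Two ideals are equal iff their reduced Gröbner bases coincide (the reduced basis is unique for a fixed ordering).
Buchberger on the first generating set:
f_1 = -3pq + p - 3/2q⁴ + 7q + 1, LT = pq.
f_2 = pq - 10p + 10q² - 10, LT = pq.

S(f_1,f_2): lcm = pq. S = 29/3p + ½q⁴ - 10q² - 7/3q + 29/3.
  reduce S modulo (f_1, f_2):
  remainder 29/3p + ½q⁴ - 10q² - 7/3q + 29/3 ≠ 0; add g_3 = 29/3p + ½q⁴ - 10q² - 7/3q + 29/3 to the basis.

S(f_1,g_3): lcm = pq. S = -⅓p - 3/58q⁵ + ½q⁴ + 30/29q³ + 7/29q² - 10/3q - ⅓.
  reduce S modulo (f_1, f_2, g_3):
  remainder -3/58q⁵ + 15/29q⁴ + 30/29q³ - 3/29q² - 99/29q ≠ 0; add g_4 = -3/58q⁵ + 15/29q⁴ + 30/29q³ - 3/29q² - 99/29q to the basis.

The other S-polynomials (S(f_2,g_3), S(f_1,g_4), S(f_2,g_4), S(g_3,g_4)) all reduce to 0 modulo the current basis, so we have a Gröbner basis.
Inter-reduce: drop elements whose leading term is divisible by another's, tail-reduce, and make monic.
Reduced Gröbner basis: {p + 3/58q⁴ - 30/29q² - 7/29q + 1, q⁵ - 10q⁴ - 20q³ + 2q² + 66q}.

Buchberger on the second generating set:
h_1 = -8pq + 80p - 80q² + 80, LT = pq.
h_2 = 6pq - 2p + 3q⁴ - 14q - 2, LT = pq.

S(h_1,h_2): lcm = pq. S = -29/3p - ½q⁴ + 10q² + 7/3q - 29/3.
  reduce S modulo (h_1, h_2):
  remainder -29/3p - ½q⁴ + 10q² + 7/3q - 29/3 ≠ 0; add k_3 = -29/3p - ½q⁴ + 10q² + 7/3q - 29/3 to the basis.

S(h_1,k_3): lcm = pq. S = -10p - 3/58q⁵ + 30/29q³ + 297/29q² - q - 10.
  reduce S modulo (h_1, h_2, k_3):
  remainder -3/58q⁵ + 15/29q⁴ + 30/29q³ - 3/29q² - 99/29q ≠ 0; add k_4 = -3/58q⁵ + 15/29q⁴ + 30/29q³ - 3/29q² - 99/29q to the basis.

The other S-polynomials (S(h_2,k_3), S(h_1,k_4), S(h_2,k_4), S(k_3,k_4)) all reduce to 0 modulo the current basis, so we have a Gröbner basis.
Inter-reduce: drop elements whose leading term is divisible by another's, tail-reduce, and make monic.
Reduced Gröbner basis: {p + 3/58q⁴ - 30/29q² - 7/29q + 1, q⁵ - 10q⁴ - 20q³ + 2q² + 66q}.

Same reduced basis, so the two generating sets span the same ideal.

Yes, the ideals are equal.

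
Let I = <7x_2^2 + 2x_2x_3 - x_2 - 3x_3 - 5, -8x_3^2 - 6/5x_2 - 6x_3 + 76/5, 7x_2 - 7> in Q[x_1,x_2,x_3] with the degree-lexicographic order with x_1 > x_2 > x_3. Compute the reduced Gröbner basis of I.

G = {x_2 - 1, x_3 - 1}

Buchberger's algorithm terminates because the ascending chain of leading-term ideals stabilizes.

f_1 = 7x_2^2 + 2x_2x_3 - x_2 - 3x_3 - 5, LT = x_2^2.
f_2 = -8x_3^2 - 6/5x_2 - 6x_3 + 76/5, LT = x_3^2.
f_3 = 7x_2 - 7, LT = x_2.

S(f_1,f_2): leading monomials are coprime, so the S-polynomial reduces to 0 (Buchberger's first criterion).
S(f_1,f_3): lcm = x_2^2. S = 2/7x_2x_3 + 6/7x_2 - 3/7x_3 - 5/7.
  leading term x_2x_3: subtract (2/49x_3)·f_3 from 2/7x_2x_3 + 6/7x_2 - 3/7x_3 - 5/7 → 6/7x_2 - 1/7x_3 - 5/7
  leading term x_2: subtract (6/49)·f_3 from 6/7x_2 - 1/7x_3 - 5/7 → -1/7x_3 + 1/7
  leading term x_3: no divisor's leading term divides it; move -1/7x_3 to the remainder.
  leading term 1: no divisor's leading term divides it; move 1/7 to the remainder.
  remainder -1/7x_3 + 1/7 ≠ 0; add g_4 = -1/7x_3 + 1/7 to the basis.

S(f_2,f_3): leading monomials are coprime, so the S-polynomial reduces to 0 (Buchberger's first criterion).
S(f_1,g_4): leading monomials are coprime, so the S-polynomial reduces to 0 (Buchberger's first criterion).
S(f_2,g_4): lcm = x_3^2. S = 3/20x_2 + 7/4x_3 - 19/10.
  leading term x_2: subtract (3/140)·f_3 from 3/20x_2 + 7/4x_3 - 19/10 → 7/4x_3 - 7/4
  leading term x_3: subtract (-49/4)·g_4 from 7/4x_3 - 7/4 → 0
  remainder 0.

S(f_3,g_4): leading monomials are coprime, so the S-polynomial reduces to 0 (Buchberger's first criterion).
Every S-polynomial of the final basis reduces to 0, so we have a Gröbner basis.
Inter-reduce: drop elements whose leading term is divisible by another's, tail-reduce, and make monic.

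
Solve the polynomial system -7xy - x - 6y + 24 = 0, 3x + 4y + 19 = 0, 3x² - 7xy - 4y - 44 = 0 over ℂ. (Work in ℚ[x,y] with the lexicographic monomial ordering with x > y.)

Compute a lex Gröbner basis by Buchberger's algorithm.
f_1 = -7xy - x - 6y + 24, LT = xy.
f_2 = 3x + 4y + 19, LT = x.
f_3 = 3x² - 7xy - 4y - 44, LT = x².

S(f_1,f_2): lcm = xy. S = 1/7x - 4/3y² - 115/21y - 24/7.
  leading term x: subtract (1/21)·f_2 from 1/7x - 4/3y² - 115/21y - 24/7 → -4/3y² - 17/3y - 13/3
  leading term y²: no divisor's leading term divides it; move -4/3y² to the remainder.
  leading term y: no divisor's leading term divides it; move -17/3y to the remainder.
  leading term 1: no divisor's leading term divides it; move -13/3 to the remainder.
  remainder -4/3y² - 17/3y - 13/3 ≠ 0; add h_4 = -4/3y² - 17/3y - 13/3 to the basis.

S(f_1,f_3): lcm = x²y. S = 1/7x² + 7/3xy² + 6/7xy - 24/7x + 4/3y² + 44/3y.
  leading term x²: subtract (1/21x)·f_2 from 1/7x² + 7/3xy² + 6/7xy - 24/7x + 4/3y² + 44/3y → 7/3xy² + ⅔xy - 13/3x + 4/3y² + 44/3y
  leading term xy²: subtract (-⅓y)·f_1 from 7/3xy² + ⅔xy - 13/3x + 4/3y² + 44/3y → ⅓xy - 13/3x - ⅔y² + 68/3y
  leading term xy: subtract (-1/21)·f_1 from ⅓xy - 13/3x - ⅔y² + 68/3y → -92/21x - ⅔y² + 470/21y + 8/7
  leading term x: subtract (-92/63)·f_2 from -92/21x - ⅔y² + 470/21y + 8/7 → -⅔y² + 254/9y + 260/9
  leading term y²: subtract (½)·h_4 from -⅔y² + 254/9y + 260/9 → 559/18y + 559/18
  leading term y: no divisor's leading term divides it; move 559/18y to the remainder.
  leading term 1: no divisor's leading term divides it; move 559/18 to the remainder.
  remainder 559/18y + 559/18 ≠ 0; add h_5 = 559/18y + 559/18 to the basis.

S(f_2,f_3): lcm = x². S = 11/3xy + 19/3x + 4/3y + 44/3.
  leading term xy: subtract (-11/21)·f_1 from 11/3xy + 19/3x + 4/3y + 44/3 → 122/21x - 38/21y + 572/21
  leading term x: subtract (122/63)·f_2 from 122/21x - 38/21y + 572/21 → -86/9y - 86/9
  leading term y: subtract (-4/13)·h_5 from -86/9y - 86/9 → 0
  remainder 0.

S(f_1,h_4): lcm = xy². S = -115/28xy - 13/4x + 6/7y² - 24/7y.
  leading term xy: subtract (115/196)·f_1 from -115/28xy - 13/4x + 6/7y² - 24/7y → -261/98x + 6/7y² + 9/98y - 690/49
  leading term x: subtract (-87/98)·f_2 from -261/98x + 6/7y² + 9/98y - 690/49 → 6/7y² + 51/14y + 39/14
  leading term y²: subtract (-9/14)·h_4 from 6/7y² + 51/14y + 39/14 → 0
  remainder 0.

S(f_2,h_4): leading monomials are coprime, so the S-polynomial reduces to 0 (Buchberger's first criterion).
S(f_3,h_4): leading monomials are coprime, so the S-polynomial reduces to 0 (Buchberger's first criterion).
S(f_1,h_5): lcm = xy. S = -6/7x + 6/7y - 24/7.
  leading term x: subtract (-2/7)·f_2 from -6/7x + 6/7y - 24/7 → 2y + 2
  leading term y: subtract (36/559)·h_5 from 2y + 2 → 0
  remainder 0.

S(f_2,h_5): leading monomials are coprime, so the S-polynomial reduces to 0 (Buchberger's first criterion).
S(f_3,h_5): leading monomials are coprime, so the S-polynomial reduces to 0 (Buchberger's first criterion).
S(h_4,h_5): lcm = y². S = 13/4y + 13/4.
  leading term y: subtract (9/86)·h_5 from 13/4y + 13/4 → 0
  remainder 0.

Every S-polynomial of the final basis reduces to 0, so we have a Gröbner basis.
Inter-reduce: drop elements whose leading term is divisible by another's, tail-reduce, and make monic.
Reduced Gröbner basis: {x + 5, y + 1}.

The lex basis is triangular: the last element involves only y. Solving y + 1 = 0 gives y ∈ {-1}; substituting each value into the earlier elements determines the remaining variables.
  y = -1: the earlier basis element becomes x + 5 = 0, giving x = -5 — point (-5, -1).

{(-5, -1)}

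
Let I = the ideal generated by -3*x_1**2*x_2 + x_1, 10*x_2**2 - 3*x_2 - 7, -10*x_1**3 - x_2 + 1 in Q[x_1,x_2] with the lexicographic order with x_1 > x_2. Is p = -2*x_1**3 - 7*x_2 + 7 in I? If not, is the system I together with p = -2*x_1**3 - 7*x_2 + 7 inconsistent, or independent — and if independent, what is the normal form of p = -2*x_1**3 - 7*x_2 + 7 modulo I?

First compute the reduced Gröbner basis of I by Buchberger's algorithm.
f_1 = -3*x_1**2*x_2 + x_1, LT = x_1**2*x_2.
f_2 = 10*x_2**2 - 3*x_2 - 7, LT = x_2**2.
f_3 = -10*x_1**3 - x_2 + 1, LT = x_1**3.

S(f_1,f_2): lcm = x_1**2*x_2**2. S = 3/10*x_1**2*x_2 + 7/10*x_1**2 - 1/3*x_1*x_2.
  reduce S modulo (f_1, f_2, f_3):
  remainder 7/10*x_1**2 - 1/3*x_1*x_2 + 1/10*x_1 ≠ 0; add h_4 = 7/10*x_1**2 - 1/3*x_1*x_2 + 1/10*x_1 to the basis.

S(f_1,f_3): lcm = x_1**3*x_2. S = -1/3*x_1**2 - 1/10*x_2**2 + 1/10*x_2.
  reduce S modulo (f_1, f_2, f_3, h_4):
  remainder -10/63*x_1*x_2 + 1/21*x_1 + 7/100*x_2 - 7/100 ≠ 0; add h_5 = -10/63*x_1*x_2 + 1/21*x_1 + 7/100*x_2 - 7/100 to the basis.

S(f_3,h_4): lcm = x_1**3. S = 10/21*x_1**2*x_2 - 1/7*x_1**2 + 1/10*x_2 - 1/10.
  reduce S modulo (f_1, f_2, f_3, h_4, h_5):
  remainder 10/63*x_1 + 7/100*x_2 - 7/100 ≠ 0; add h_6 = 10/63*x_1 + 7/100*x_2 - 7/100 to the basis.

S(f_1,h_5): lcm = x_1**2*x_2. S = 3/10*x_1**2 + 441/1000*x_1*x_2 - 2323/3000*x_1.
  reduce S modulo (f_1, f_2, f_3, h_4, h_5, h_6):
  remainder 5406177/10000000*x_2 - 5406177/10000000 ≠ 0; add h_7 = 5406177/10000000*x_2 - 5406177/10000000 to the basis.

The other S-polynomials (S(f_2,f_3), S(f_1,h_4), S(f_2,h_4), S(f_2,h_5), S(f_3,h_5), S(h_4,h_5), S(f_1,h_6), S(f_2,h_6), S(f_3,h_6), S(h_4,h_6), S(h_5,h_6), S(f_1,h_7), S(f_2,h_7), S(f_3,h_7), S(h_4,h_7), S(h_5,h_7), S(h_6,h_7)) all reduce to 0 modulo the current basis, so we have a Gröbner basis.
Inter-reduce: drop elements whose leading term is divisible by another's, tail-reduce, and make monic.
Reduced Gröbner basis: {x_1, x_2 - 1}.
Label its elements g_1 = x_1, g_2 = x_2 - 1.

Reduce p = -2*x_1**3 - 7*x_2 + 7 modulo G:
  leading term x_1**3: subtract (-2*x_1**2)·g_1 from -2*x_1**3 - 7*x_2 + 7 → -7*x_2 + 7
  leading term x_2: subtract (-7)·g_2 from -7*x_2 + 7 → 0
  normal form = 0.
Since the normal form is 0, p ∈ I.

-2*x_1**3 - 7*x_2 + 7 lies in I (it reduces to 0).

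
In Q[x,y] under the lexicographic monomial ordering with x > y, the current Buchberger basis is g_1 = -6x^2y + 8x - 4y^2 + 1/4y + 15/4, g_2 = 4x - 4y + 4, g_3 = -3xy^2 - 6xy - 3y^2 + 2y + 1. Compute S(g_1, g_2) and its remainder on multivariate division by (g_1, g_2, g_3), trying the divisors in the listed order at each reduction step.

S(g_1, g_2) = xy^2 - xy - 4/3x + 2/3y^2 - 1/24y - 5/8; remainder on division = y^3 - 4/3y^2 - 3/8y + 17/24.

lcm(LM(g_1), LM(g_2)) = x^2y.
S = (lcm/LT(g_1))·g_1 − (lcm/LT(g_2))·g_2 = xy^2 - xy - 4/3x + 2/3y^2 - 1/24y - 5/8.
Reduce S modulo (g_1, g_2, g_3) in that order:
  leading term xy^2: subtract (1/4y^2)·g_2 from xy^2 - xy - 4/3x + 2/3y^2 - 1/24y - 5/8 → -xy - 4/3x + y^3 - 1/3y^2 - 1/24y - 5/8
  leading term xy: subtract (-1/4y)·g_2 from -xy - 4/3x + y^3 - 1/3y^2 - 1/24y - 5/8 → -4/3x + y^3 - 4/3y^2 + 23/24y - 5/8
  leading term x: subtract (-1/3)·g_2 from -4/3x + y^3 - 4/3y^2 + 23/24y - 5/8 → y^3 - 4/3y^2 - 3/8y + 17/24
  leading term y^3: no divisor's leading term divides it; move y^3 to the remainder.
  leading term y^2: no divisor's leading term divides it; move -4/3y^2 to the remainder.
  leading term y: no divisor's leading term divides it; move -3/8y to the remainder.
  leading term 1: no divisor's leading term divides it; move 17/24 to the remainder.
The remainder y^3 - 4/3y^2 - 3/8y + 17/24 is nonzero, so it would be added as the next basis element.
An S-polynomial is built so that the two leading terms cancel; whether anything survives reduction is exactly the Gröbner-basis criterion.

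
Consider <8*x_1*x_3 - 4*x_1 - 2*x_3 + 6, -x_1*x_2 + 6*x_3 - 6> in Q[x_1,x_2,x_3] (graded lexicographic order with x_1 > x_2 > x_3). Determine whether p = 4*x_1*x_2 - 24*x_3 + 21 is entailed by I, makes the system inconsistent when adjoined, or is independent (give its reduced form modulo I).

First compute the reduced Gröbner basis of I by Buchberger's algorithm.
f_1 = 8*x_1*x_3 - 4*x_1 - 2*x_3 + 6, LT = x_1*x_3.
f_2 = -x_1*x_2 + 6*x_3 - 6, LT = x_1*x_2.

S(f_1,f_2): lcm = x_1*x_2*x_3. S = -1/2*x_1*x_2 - 1/4*x_2*x_3 + 6*x_3**2 + 3/4*x_2 - 6*x_3.
  leading term x_1*x_2: subtract (1/2)·f_2 from -1/2*x_1*x_2 - 1/4*x_2*x_3 + 6*x_3**2 + 3/4*x_2 - 6*x_3 → -1/4*x_2*x_3 + 6*x_3**2 + 3/4*x_2 - 9*x_3 + 3
  leading term x_2*x_3: no divisor's leading term divides it; move -1/4*x_2*x_3 to the remainder.
  leading term x_3**2: no divisor's leading term divides it; move 6*x_3**2 to the remainder.
  leading term x_2: no divisor's leading term divides it; move 3/4*x_2 to the remainder.
  leading term x_3: no divisor's leading term divides it; move -9*x_3 to the remainder.
  leading term 1: no divisor's leading term divides it; move 3 to the remainder.
  remainder -1/4*x_2*x_3 + 6*x_3**2 + 3/4*x_2 - 9*x_3 + 3 ≠ 0; add h_3 = -1/4*x_2*x_3 + 6*x_3**2 + 3/4*x_2 - 9*x_3 + 3 to the basis.

S(f_1,h_3): lcm = x_1*x_2*x_3. S = 24*x_1*x_3**2 + 5/2*x_1*x_2 - 36*x_1*x_3 - 1/4*x_2*x_3 + 12*x_1 + 3/4*x_2.
  leading term x_1*x_3**2: subtract (3*x_3)·f_1 from 24*x_1*x_3**2 + 5/2*x_1*x_2 - 36*x_1*x_3 - 1/4*x_2*x_3 + 12*x_1 + 3/4*x_2 → 5/2*x_1*x_2 - 24*x_1*x_3 - 1/4*x_2*x_3 + 6*x_3**2 + 12*x_1 + 3/4*x_2 - 18*x_3
  leading term x_1*x_2: subtract (-5/2)·f_2 from 5/2*x_1*x_2 - 24*x_1*x_3 - 1/4*x_2*x_3 + 6*x_3**2 + 12*x_1 + 3/4*x_2 - 18*x_3 → -24*x_1*x_3 - 1/4*x_2*x_3 + 6*x_3**2 + 12*x_1 + 3/4*x_2 - 3*x_3 - 15
  leading term x_1*x_3: subtract (-3)·f_1 from -24*x_1*x_3 - 1/4*x_2*x_3 + 6*x_3**2 + 12*x_1 + 3/4*x_2 - 3*x_3 - 15 → -1/4*x_2*x_3 + 6*x_3**2 + 3/4*x_2 - 9*x_3 + 3
  leading term x_2*x_3: subtract (1)·h_3 from -1/4*x_2*x_3 + 6*x_3**2 + 3/4*x_2 - 9*x_3 + 3 → 0
  remainder 0.

S(f_2,h_3): lcm = x_1*x_2*x_3. S = 24*x_1*x_3**2 + 3*x_1*x_2 - 36*x_1*x_3 - 6*x_3**2 + 12*x_1 + 6*x_3.
  leading term x_1*x_3**2: subtract (3*x_3)·f_1 from 24*x_1*x_3**2 + 3*x_1*x_2 - 36*x_1*x_3 - 6*x_3**2 + 12*x_1 + 6*x_3 → 3*x_1*x_2 - 24*x_1*x_3 + 12*x_1 - 12*x_3
  leading term x_1*x_2: subtract (-3)·f_2 from 3*x_1*x_2 - 24*x_1*x_3 + 12*x_1 - 12*x_3 → -24*x_1*x_3 + 12*x_1 + 6*x_3 - 18
  leading term x_1*x_3: subtract (-3)·f_1 from -24*x_1*x_3 + 12*x_1 + 6*x_3 - 18 → 0
  remainder 0.

Every S-polynomial of the final basis reduces to 0, so we have a Gröbner basis.
Inter-reduce: drop elements whose leading term is divisible by another's, tail-reduce, and make monic.
Reduced Gröbner basis: {x_1*x_2 - 6*x_3 + 6, x_1*x_3 - 1/2*x_1 - 1/4*x_3 + 3/4, x_2*x_3 - 24*x_3**2 - 3*x_2 + 36*x_3 - 12}.
Label its elements g_1 = x_1*x_2 - 6*x_3 + 6, g_2 = x_1*x_3 - 1/2*x_1 - 1/4*x_3 + 3/4, g_3 = x_2*x_3 - 24*x_3**2 - 3*x_2 + 36*x_3 - 12.

Reduce p = 4*x_1*x_2 - 24*x_3 + 21 modulo G:
  leading term x_1*x_2: subtract (4)·g_1 from 4*x_1*x_2 - 24*x_3 + 21 → -3
  leading term 1: no divisor's leading term divides it; move -3 to the remainder.
  normal form = -3.
The normal form is nonzero, so p ∉ I. Since p minus its normal form lies in I, I + (p) = I + (r) where r = -3; decide whether this ideal is the whole ring.
Here r = -3 is a nonzero constant, hence a unit: 1 ∈ I + (p), the Gröbner basis of I + (p) is {1}, and the enlarged system has no common solution — adjoining p is inconsistent.

Adjoining 4*x_1*x_2 - 24*x_3 + 21 makes the ideal the whole ring: the system is inconsistent.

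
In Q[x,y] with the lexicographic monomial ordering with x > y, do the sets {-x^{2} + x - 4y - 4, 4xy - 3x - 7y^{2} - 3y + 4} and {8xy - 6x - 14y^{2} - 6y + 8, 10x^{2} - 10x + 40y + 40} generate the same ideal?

Since reduced Gröbner bases are canonical representatives of ideals under a given ordering, it suffices to compute and compare them.
Buchberger on the first generating set:
f_1 = -x^{2} + x - 4y - 4, LT = x^{2}.
f_2 = 4xy - 3x - 7y^{2} - 3y + 4, LT = xy.

S(f_1,f_2): lcm = x^{2}y. S = \tfrac{3}{4}x^{2} + \tfrac{7}{4}xy^{2} - \tfrac{1}{4}xy - x + 4y^{2} + 4y.
  leading term x^{2}: subtract (-\tfrac{3}{4})·f_1 from \tfrac{3}{4}x^{2} + \tfrac{7}{4}xy^{2} - \tfrac{1}{4}xy - x + 4y^{2} + 4y → \tfrac{7}{4}xy^{2} - \tfrac{1}{4}xy - \tfrac{1}{4}x + 4y^{2} + y - 3
  leading term xy^{2}: subtract (\tfrac{7}{16}y)·f_2 from \tfrac{7}{4}xy^{2} - \tfrac{1}{4}xy - \tfrac{1}{4}x + 4y^{2} + y - 3 → \tfrac{17}{16}xy - \tfrac{1}{4}x + \tfrac{49}{16}y^{3} + \tfrac{85}{16}y^{2} - \tfrac{3}{4}y - 3
  leading term xy: subtract (\tfrac{17}{64})·f_2 from \tfrac{17}{16}xy - \tfrac{1}{4}x + \tfrac{49}{16}y^{3} + \tfrac{85}{16}y^{2} - \tfrac{3}{4}y - 3 → \tfrac{35}{64}x + \tfrac{49}{16}y^{3} + \tfrac{459}{64}y^{2} + \tfrac{3}{64}y - \tfrac{65}{16}
  leading term x: no divisor's leading term divides it; move \tfrac{35}{64}x to the remainder.
  leading term y^{3}: no divisor's leading term divides it; move \tfrac{49}{16}y^{3} to the remainder.
  leading term y^{2}: no divisor's leading term divides it; move \tfrac{459}{64}y^{2} to the remainder.
  leading term y: no divisor's leading term divides it; move \tfrac{3}{64}y to the remainder.
  leading term 1: no divisor's leading term divides it; move -\tfrac{65}{16} to the remainder.
  remainder \tfrac{35}{64}x + \tfrac{49}{16}y^{3} + \tfrac{459}{64}y^{2} + \tfrac{3}{64}y - \tfrac{65}{16} ≠ 0; add g_3 = \tfrac{35}{64}x + \tfrac{49}{16}y^{3} + \tfrac{459}{64}y^{2} + \tfrac{3}{64}y - \tfrac{65}{16} to the basis.

S(f_1,g_3): lcm = x^{2}. S = -\tfrac{28}{5}xy^{3} - \tfrac{459}{35}xy^{2} - \tfrac{3}{35}xy + \tfrac{45}{7}x + 4y + 4.
  leading term xy^{3}: subtract (-\tfrac{7}{5}y^{2})·f_2 from -\tfrac{28}{5}xy^{3} - \tfrac{459}{35}xy^{2} - \tfrac{3}{35}xy + \tfrac{45}{7}x + 4y + 4 → -\tfrac{606}{35}xy^{2} - \tfrac{3}{35}xy + \tfrac{45}{7}x - \tfrac{49}{5}y^{4} - \tfrac{21}{5}y^{3} + \tfrac{28}{5}y^{2} + 4y + 4
  leading term xy^{2}: subtract (-\tfrac{303}{70}y)·f_2 from -\tfrac{606}{35}xy^{2} - \tfrac{3}{35}xy + \tfrac{45}{7}x - \tfrac{49}{5}y^{4} - \tfrac{21}{5}y^{3} + \tfrac{28}{5}y^{2} + 4y + 4 → -\tfrac{183}{14}xy + \tfrac{45}{7}x - \tfrac{49}{5}y^{4} - \tfrac{69}{2}y^{3} - \tfrac{517}{70}y^{2} + \tfrac{746}{35}y + 4
  leading term xy: subtract (-\tfrac{183}{56})·f_2 from -\tfrac{183}{14}xy + \tfrac{45}{7}x - \tfrac{49}{5}y^{4} - \tfrac{69}{2}y^{3} - \tfrac{517}{70}y^{2} + \tfrac{746}{35}y + 4 → -\tfrac{27}{8}x - \tfrac{49}{5}y^{4} - \tfrac{69}{2}y^{3} - \tfrac{8473}{280}y^{2} + \tfrac{3223}{280}y + \tfrac{239}{14}
  leading term x: subtract (-\tfrac{216}{35})·g_3 from -\tfrac{27}{8}x - \tfrac{49}{5}y^{4} - \tfrac{69}{2}y^{3} - \tfrac{8473}{280}y^{2} + \tfrac{3223}{280}y + \tfrac{239}{14} → -\tfrac{49}{5}y^{4} - \tfrac{78}{5}y^{3} + 14y^{2} + \tfrac{59}{5}y - 8
  leading term y^{4}: no divisor's leading term divides it; move -\tfrac{49}{5}y^{4} to the remainder.
  leading term y^{3}: no divisor's leading term divides it; move -\tfrac{78}{5}y^{3} to the remainder.
  leading term y^{2}: no divisor's leading term divides it; move 14y^{2} to the remainder.
  leading term y: no divisor's leading term divides it; move \tfrac{59}{5}y to the remainder.
  leading term 1: no divisor's leading term divides it; move -8 to the remainder.
  remainder -\tfrac{49}{5}y^{4} - \tfrac{78}{5}y^{3} + 14y^{2} + \tfrac{59}{5}y - 8 ≠ 0; add g_4 = -\tfrac{49}{5}y^{4} - \tfrac{78}{5}y^{3} + 14y^{2} + \tfrac{59}{5}y - 8 to the basis.

The other S-polynomials (S(f_2,g_3), S(f_1,g_4), S(f_2,g_4), S(g_3,g_4)) all reduce to 0 modulo the current basis, so we have a Gröbner basis.
Inter-reduce: drop elements whose leading term is divisible by another's, tail-reduce, and make monic.
Reduced Gröbner basis: {x + \tfrac{28}{5}y^{3} + \tfrac{459}{35}y^{2} + \tfrac{3}{35}y - \tfrac{52}{7}, y^{4} + \tfrac{78}{49}y^{3} - \tfrac{10}{7}y^{2} - \tfrac{59}{49}y + \tfrac{40}{49}}.

Buchberger on the second generating set:
h_1 = 8xy - 6x - 14y^{2} - 6y + 8, LT = xy.
h_2 = 10x^{2} - 10x + 40y + 40, LT = x^{2}.

S(h_1,h_2): lcm = x^{2}y. S = -\tfrac{3}{4}x^{2} - \tfrac{7}{4}xy^{2} + \tfrac{1}{4}xy + x - 4y^{2} - 4y.
  leading term x^{2}: subtract (-\tfrac{3}{40})·h_2 from -\tfrac{3}{4}x^{2} - \tfrac{7}{4}xy^{2} + \tfrac{1}{4}xy + x - 4y^{2} - 4y → -\tfrac{7}{4}xy^{2} + \tfrac{1}{4}xy + \tfrac{1}{4}x - 4y^{2} - y + 3
  leading term xy^{2}: subtract (-\tfrac{7}{32}y)·h_1 from -\tfrac{7}{4}xy^{2} + \tfrac{1}{4}xy + \tfrac{1}{4}x - 4y^{2} - y + 3 → -\tfrac{17}{16}xy + \tfrac{1}{4}x - \tfrac{49}{16}y^{3} - \tfrac{85}{16}y^{2} + \tfrac{3}{4}y + 3
  leading term xy: subtract (-\tfrac{17}{128})·h_1 from -\tfrac{17}{16}xy + \tfrac{1}{4}x - \tfrac{49}{16}y^{3} - \tfrac{85}{16}y^{2} + \tfrac{3}{4}y + 3 → -\tfrac{35}{64}x - \tfrac{49}{16}y^{3} - \tfrac{459}{64}y^{2} - \tfrac{3}{64}y + \tfrac{65}{16}
  leading term x: no divisor's leading term divides it; move -\tfrac{35}{64}x to the remainder.
  leading term y^{3}: no divisor's leading term divides it; move -\tfrac{49}{16}y^{3} to the remainder.
  leading term y^{2}: no divisor's leading term divides it; move -\tfrac{459}{64}y^{2} to the remainder.
  leading term y: no divisor's leading term divides it; move -\tfrac{3}{64}y to the remainder.
  leading term 1: no divisor's leading term divides it; move \tfrac{65}{16} to the remainder.
  remainder -\tfrac{35}{64}x - \tfrac{49}{16}y^{3} - \tfrac{459}{64}y^{2} - \tfrac{3}{64}y + \tfrac{65}{16} ≠ 0; add k_3 = -\tfrac{35}{64}x - \tfrac{49}{16}y^{3} - \tfrac{459}{64}y^{2} - \tfrac{3}{64}y + \tfrac{65}{16} to the basis.

S(h_1,k_3): lcm = xy. S = -\tfrac{3}{4}x - \tfrac{28}{5}y^{4} - \tfrac{459}{35}y^{3} - \tfrac{257}{140}y^{2} + \tfrac{187}{28}y + 1.
  leading term x: subtract (\tfrac{48}{35})·k_3 from -\tfrac{3}{4}x - \tfrac{28}{5}y^{4} - \tfrac{459}{35}y^{3} - \tfrac{257}{140}y^{2} + \tfrac{187}{28}y + 1 → -\tfrac{28}{5}y^{4} - \tfrac{312}{35}y^{3} + 8y^{2} + \tfrac{236}{35}y - \tfrac{32}{7}
  leading term y^{4}: no divisor's leading term divides it; move -\tfrac{28}{5}y^{4} to the remainder.
  leading term y^{3}: no divisor's leading term divides it; move -\tfrac{312}{35}y^{3} to the remainder.
  leading term y^{2}: no divisor's leading term divides it; move 8y^{2} to the remainder.
  leading term y: no divisor's leading term divides it; move \tfrac{236}{35}y to the remainder.
  leading term 1: no divisor's leading term divides it; move -\tfrac{32}{7} to the remainder.
  remainder -\tfrac{28}{5}y^{4} - \tfrac{312}{35}y^{3} + 8y^{2} + \tfrac{236}{35}y - \tfrac{32}{7} ≠ 0; add k_4 = -\tfrac{28}{5}y^{4} - \tfrac{312}{35}y^{3} + 8y^{2} + \tfrac{236}{35}y - \tfrac{32}{7} to the basis.

The other S-polynomials (S(h_2,k_3), S(h_1,k_4), S(h_2,k_4), S(k_3,k_4)) all reduce to 0 modulo the current basis, so we have a Gröbner basis.
Inter-reduce: drop elements whose leading term is divisible by another's, tail-reduce, and make monic.
Reduced Gröbner basis: {x + \tfrac{28}{5}y^{3} + \tfrac{459}{35}y^{2} + \tfrac{3}{35}y - \tfrac{52}{7}, y^{4} + \tfrac{78}{49}y^{3} - \tfrac{10}{7}y^{2} - \tfrac{59}{49}y + \tfrac{40}{49}}.

The two bases agree; hence the ideals are identical.

Yes, the ideals are equal.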